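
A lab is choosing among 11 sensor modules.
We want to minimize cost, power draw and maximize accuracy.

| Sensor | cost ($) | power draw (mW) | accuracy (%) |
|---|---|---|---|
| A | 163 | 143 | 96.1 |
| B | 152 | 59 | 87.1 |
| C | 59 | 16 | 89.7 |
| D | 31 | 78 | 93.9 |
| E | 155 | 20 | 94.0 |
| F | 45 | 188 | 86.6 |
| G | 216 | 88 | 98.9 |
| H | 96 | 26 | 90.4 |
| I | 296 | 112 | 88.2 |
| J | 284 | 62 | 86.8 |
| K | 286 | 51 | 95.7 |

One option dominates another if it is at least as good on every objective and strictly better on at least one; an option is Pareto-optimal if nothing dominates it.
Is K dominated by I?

No

I vs K: I is worse on cost (296 vs 286), so it does not dominate K.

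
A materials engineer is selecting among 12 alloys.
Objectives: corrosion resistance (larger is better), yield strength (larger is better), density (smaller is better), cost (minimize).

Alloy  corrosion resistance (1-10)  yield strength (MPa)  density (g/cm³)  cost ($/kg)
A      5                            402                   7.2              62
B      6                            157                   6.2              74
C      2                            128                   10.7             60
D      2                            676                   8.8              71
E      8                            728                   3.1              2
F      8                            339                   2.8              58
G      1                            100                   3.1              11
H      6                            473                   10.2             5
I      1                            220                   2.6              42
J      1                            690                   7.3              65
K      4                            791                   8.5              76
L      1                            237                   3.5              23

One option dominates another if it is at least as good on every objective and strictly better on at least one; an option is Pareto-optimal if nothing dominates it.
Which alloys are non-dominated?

A: dominated by E (corrosion resistance 8≥5, yield strength 728≥402, density 3.1≤7.2, cost 2≤62).
B: dominated by E (corrosion resistance 8≥6, yield strength 728≥157, density 3.1≤6.2, cost 2≤74).
C: dominated by E (corrosion resistance 8≥2, yield strength 728≥128, density 3.1≤10.7, cost 2≤60).
D: dominated by E (corrosion resistance 8≥2, yield strength 728≥676, density 3.1≤8.8, cost 2≤71).
E: not dominated (best cost).
F: not dominated.
G: dominated by E (corrosion resistance 8≥1, yield strength 728≥100, density 3.1≤3.1, cost 2≤11).
H: dominated by E (corrosion resistance 8≥6, yield strength 728≥473, density 3.1≤10.2, cost 2≤5).
I: not dominated (best density).
J: dominated by E (corrosion resistance 8≥1, yield strength 728≥690, density 3.1≤7.3, cost 2≤65).
K: not dominated (best yield strength).
L: dominated by E (corrosion resistance 8≥1, yield strength 728≥237, density 3.1≤3.5, cost 2≤23).

E, F, I, K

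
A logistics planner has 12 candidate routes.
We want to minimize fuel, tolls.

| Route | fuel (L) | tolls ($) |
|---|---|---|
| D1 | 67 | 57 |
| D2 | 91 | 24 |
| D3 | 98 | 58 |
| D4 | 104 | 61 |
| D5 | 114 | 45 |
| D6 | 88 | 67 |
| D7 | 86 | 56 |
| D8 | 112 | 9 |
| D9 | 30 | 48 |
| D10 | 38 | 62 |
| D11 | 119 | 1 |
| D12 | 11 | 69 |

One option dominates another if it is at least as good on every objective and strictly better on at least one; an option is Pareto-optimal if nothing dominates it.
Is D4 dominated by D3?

D3 vs D4: fuel 98≤104, tolls 58≤61 — D3 is at least as good on every objective with at least one strict improvement.

Yes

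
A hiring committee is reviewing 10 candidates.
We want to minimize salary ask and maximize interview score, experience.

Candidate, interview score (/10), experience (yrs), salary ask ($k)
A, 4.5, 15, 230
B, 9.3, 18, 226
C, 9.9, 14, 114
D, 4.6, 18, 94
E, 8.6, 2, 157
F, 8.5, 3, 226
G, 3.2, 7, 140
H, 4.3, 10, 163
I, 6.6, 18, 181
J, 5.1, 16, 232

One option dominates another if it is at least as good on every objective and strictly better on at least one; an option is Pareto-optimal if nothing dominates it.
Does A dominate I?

A vs I: A is worse on interview score (4.5 vs 6.6), so it does not dominate I.

No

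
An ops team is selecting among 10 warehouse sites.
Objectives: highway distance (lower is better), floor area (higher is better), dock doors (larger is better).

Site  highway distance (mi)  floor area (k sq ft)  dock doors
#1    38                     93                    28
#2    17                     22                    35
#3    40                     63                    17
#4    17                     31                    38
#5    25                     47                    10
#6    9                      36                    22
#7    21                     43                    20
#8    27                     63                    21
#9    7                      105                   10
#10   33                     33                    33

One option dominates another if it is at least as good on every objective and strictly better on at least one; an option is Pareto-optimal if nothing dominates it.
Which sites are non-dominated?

#1, #4, #6, #7, #8, #9, #10

#1: not dominated.
#2: dominated by #4 (highway distance 17≤17, floor area 31≥22, dock doors 38≥35).
#3: dominated by #1 (highway distance 38≤40, floor area 93≥63, dock doors 28≥17).
#4: not dominated (best dock doors).
#5: dominated by #9 (highway distance 7≤25, floor area 105≥47, dock doors 10≥10).
#6: not dominated.
#7: not dominated.
#8: not dominated.
#9: not dominated (best highway distance).
#10: not dominated.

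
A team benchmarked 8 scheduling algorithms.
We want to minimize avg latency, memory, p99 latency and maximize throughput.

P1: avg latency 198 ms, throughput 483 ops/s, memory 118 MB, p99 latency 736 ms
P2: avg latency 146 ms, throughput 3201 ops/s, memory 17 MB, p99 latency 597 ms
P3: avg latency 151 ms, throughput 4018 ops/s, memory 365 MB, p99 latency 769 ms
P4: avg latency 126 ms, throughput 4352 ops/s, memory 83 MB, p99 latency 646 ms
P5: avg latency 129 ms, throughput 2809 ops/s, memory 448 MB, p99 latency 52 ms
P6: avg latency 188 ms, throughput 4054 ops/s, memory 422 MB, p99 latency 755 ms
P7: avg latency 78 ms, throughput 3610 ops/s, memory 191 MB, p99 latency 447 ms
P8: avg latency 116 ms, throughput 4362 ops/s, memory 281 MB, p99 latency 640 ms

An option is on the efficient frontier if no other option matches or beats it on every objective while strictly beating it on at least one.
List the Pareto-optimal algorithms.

P1: dominated by P2 (avg latency 146≤198, throughput 3201≥483, memory 17≤118, p99 latency 597≤736).
P2: not dominated (best memory).
P3: dominated by P4 (avg latency 126≤151, throughput 4352≥4018, memory 83≤365, p99 latency 646≤769).
P4: not dominated.
P5: not dominated (best p99 latency).
P6: dominated by P4 (avg latency 126≤188, throughput 4352≥4054, memory 83≤422, p99 latency 646≤755).
P7: not dominated (best avg latency).
P8: not dominated (best throughput).

P2, P4, P5, P7, P8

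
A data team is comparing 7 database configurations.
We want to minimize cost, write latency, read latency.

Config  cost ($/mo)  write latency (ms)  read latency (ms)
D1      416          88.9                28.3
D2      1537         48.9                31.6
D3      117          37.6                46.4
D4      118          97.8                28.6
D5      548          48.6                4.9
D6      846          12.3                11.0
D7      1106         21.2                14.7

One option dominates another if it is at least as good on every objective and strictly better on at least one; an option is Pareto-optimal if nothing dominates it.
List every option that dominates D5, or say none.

none

D1: worse on write latency (88.9 vs 48.6).
D2: worse on cost (1537 vs 548).
D3: worse on read latency (46.4 vs 4.9).
D4: worse on write latency (97.8 vs 48.6).
D6: worse on cost (846 vs 548).
D7: worse on cost (1106 vs 548).
No option dominates D5.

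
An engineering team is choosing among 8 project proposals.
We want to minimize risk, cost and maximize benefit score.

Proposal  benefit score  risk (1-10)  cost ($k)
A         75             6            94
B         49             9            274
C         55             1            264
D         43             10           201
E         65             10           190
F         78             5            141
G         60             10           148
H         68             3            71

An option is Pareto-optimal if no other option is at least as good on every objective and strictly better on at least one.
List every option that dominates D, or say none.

A, E, F, G, H

A: benefit score 75≥43, risk 6≤10, cost 94≤201 — dominates D.
E: benefit score 65≥43, risk 10≤10, cost 190≤201 — dominates D.
F: benefit score 78≥43, risk 5≤10, cost 141≤201 — dominates D.
G: benefit score 60≥43, risk 10≤10, cost 148≤201 — dominates D.
H: benefit score 68≥43, risk 3≤10, cost 71≤201 — dominates D.
Others (B, C) are each worse than D on at least one objective.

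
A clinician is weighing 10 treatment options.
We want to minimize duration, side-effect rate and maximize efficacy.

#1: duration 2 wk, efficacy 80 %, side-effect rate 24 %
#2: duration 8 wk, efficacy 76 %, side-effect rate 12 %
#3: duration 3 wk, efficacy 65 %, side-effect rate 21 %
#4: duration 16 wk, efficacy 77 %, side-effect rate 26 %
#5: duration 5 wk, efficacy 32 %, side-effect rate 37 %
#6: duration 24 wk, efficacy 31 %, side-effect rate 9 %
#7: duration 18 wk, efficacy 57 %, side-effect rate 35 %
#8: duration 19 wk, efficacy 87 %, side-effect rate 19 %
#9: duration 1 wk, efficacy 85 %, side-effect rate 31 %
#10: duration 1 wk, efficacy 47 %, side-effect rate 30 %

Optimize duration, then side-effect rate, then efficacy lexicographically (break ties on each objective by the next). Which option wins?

First minimize duration: best is 1, kept {#9, #10}.
Then minimize side-effect rate: best is 30, kept {#10}.

#10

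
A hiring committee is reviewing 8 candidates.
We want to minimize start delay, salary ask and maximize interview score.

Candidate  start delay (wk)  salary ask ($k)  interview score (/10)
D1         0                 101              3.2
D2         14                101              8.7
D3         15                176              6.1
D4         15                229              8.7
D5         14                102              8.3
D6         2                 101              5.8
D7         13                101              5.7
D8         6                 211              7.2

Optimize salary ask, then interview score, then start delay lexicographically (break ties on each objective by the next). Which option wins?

D2

First minimize salary ask: best is 101, kept {D1, D2, D6, D7}.
Then maximize interview score: best is 8.7, kept {D2}.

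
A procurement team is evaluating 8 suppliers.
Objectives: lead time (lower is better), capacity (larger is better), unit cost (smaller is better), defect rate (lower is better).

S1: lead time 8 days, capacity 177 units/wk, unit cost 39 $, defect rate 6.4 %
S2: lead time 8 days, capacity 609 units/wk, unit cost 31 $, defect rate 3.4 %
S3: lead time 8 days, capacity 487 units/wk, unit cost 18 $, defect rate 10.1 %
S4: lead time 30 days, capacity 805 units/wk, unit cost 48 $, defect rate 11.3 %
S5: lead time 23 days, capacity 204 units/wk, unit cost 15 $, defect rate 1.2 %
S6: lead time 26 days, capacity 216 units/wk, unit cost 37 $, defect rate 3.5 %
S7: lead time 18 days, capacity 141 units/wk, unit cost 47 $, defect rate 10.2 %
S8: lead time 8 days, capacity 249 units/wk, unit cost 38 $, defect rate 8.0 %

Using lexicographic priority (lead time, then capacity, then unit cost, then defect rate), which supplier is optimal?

S2

First minimize lead time: best is 8, kept {S1, S2, S3, S8}.
Then maximize capacity: best is 609, kept {S2}.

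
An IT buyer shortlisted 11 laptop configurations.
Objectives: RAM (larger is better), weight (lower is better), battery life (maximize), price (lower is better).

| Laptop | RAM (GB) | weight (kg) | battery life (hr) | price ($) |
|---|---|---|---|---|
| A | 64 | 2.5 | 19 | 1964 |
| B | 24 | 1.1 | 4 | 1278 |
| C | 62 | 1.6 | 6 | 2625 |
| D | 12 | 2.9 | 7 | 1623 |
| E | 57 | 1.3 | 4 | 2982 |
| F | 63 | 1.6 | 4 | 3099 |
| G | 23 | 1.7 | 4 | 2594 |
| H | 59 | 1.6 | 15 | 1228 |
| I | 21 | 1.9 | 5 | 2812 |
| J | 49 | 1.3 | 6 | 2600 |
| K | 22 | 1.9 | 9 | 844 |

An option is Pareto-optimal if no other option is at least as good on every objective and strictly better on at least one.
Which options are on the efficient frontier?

A, B, C, E, F, H, J, K

A: not dominated (best RAM).
B: not dominated (best weight).
C: not dominated.
D: dominated by H (RAM 59≥12, weight 1.6≤2.9, battery life 15≥7, price 1228≤1623).
E: not dominated.
F: not dominated.
G: dominated by B (RAM 24≥23, weight 1.1≤1.7, battery life 4≥4, price 1278≤2594).
H: not dominated.
I: dominated by C (RAM 62≥21, weight 1.6≤1.9, battery life 6≥5, price 2625≤2812).
J: not dominated.
K: not dominated (best price).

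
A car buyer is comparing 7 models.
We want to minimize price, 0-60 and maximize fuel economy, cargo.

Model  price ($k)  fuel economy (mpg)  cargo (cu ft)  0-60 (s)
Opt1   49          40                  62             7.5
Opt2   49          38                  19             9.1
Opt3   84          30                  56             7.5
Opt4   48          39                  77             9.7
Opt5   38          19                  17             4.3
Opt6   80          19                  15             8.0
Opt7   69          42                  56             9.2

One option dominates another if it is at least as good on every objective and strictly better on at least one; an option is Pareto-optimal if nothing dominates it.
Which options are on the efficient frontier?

Opt1: not dominated.
Opt2: dominated by Opt1 (price 49≤49, fuel economy 40≥38, cargo 62≥19, 0-60 7.5≤9.1).
Opt3: dominated by Opt1 (price 49≤84, fuel economy 40≥30, cargo 62≥56, 0-60 7.5≤7.5).
Opt4: not dominated (best cargo).
Opt5: not dominated (best price).
Opt6: dominated by Opt1 (price 49≤80, fuel economy 40≥19, cargo 62≥15, 0-60 7.5≤8.0).
Opt7: not dominated (best fuel economy).

Opt1, Opt4, Opt5, Opt7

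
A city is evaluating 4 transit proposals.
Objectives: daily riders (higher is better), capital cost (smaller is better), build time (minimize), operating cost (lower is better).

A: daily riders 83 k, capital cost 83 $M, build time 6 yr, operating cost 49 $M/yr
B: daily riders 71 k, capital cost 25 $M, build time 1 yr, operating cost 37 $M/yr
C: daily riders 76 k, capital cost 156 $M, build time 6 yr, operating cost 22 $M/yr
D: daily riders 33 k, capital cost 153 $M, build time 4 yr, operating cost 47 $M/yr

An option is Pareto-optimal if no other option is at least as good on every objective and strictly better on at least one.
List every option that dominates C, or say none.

A: worse on operating cost (49 vs 22).
B: worse on daily riders (71 vs 76).
D: worse on daily riders (33 vs 76).
No option dominates C.

none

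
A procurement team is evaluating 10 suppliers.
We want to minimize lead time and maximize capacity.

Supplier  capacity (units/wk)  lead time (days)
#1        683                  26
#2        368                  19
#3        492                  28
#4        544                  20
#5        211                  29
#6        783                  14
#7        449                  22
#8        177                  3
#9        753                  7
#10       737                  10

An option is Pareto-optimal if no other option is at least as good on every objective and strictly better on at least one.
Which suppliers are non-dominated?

#1: dominated by #6 (capacity 783≥683, lead time 14≤26).
#2: dominated by #6 (capacity 783≥368, lead time 14≤19).
#3: dominated by #1 (capacity 683≥492, lead time 26≤28).
#4: dominated by #6 (capacity 783≥544, lead time 14≤20).
#5: dominated by #1 (capacity 683≥211, lead time 26≤29).
#6: not dominated (best capacity).
#7: dominated by #4 (capacity 544≥449, lead time 20≤22).
#8: not dominated (best lead time).
#9: not dominated.
#10: dominated by #9 (capacity 753≥737, lead time 7≤10).

#6, #8, #9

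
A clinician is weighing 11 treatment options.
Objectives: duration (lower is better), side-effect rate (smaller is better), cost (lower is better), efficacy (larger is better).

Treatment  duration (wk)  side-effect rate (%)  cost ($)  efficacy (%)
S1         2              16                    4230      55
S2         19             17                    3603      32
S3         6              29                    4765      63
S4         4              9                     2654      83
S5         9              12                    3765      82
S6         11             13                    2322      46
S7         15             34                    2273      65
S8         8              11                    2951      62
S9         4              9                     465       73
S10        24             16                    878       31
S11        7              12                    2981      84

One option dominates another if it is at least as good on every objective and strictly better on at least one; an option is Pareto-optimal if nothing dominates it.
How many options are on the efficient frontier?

S1: not dominated (best duration).
S2: dominated by S4 (duration 4≤19, side-effect rate 9≤17, cost 2654≤3603, efficacy 83≥32).
S3: dominated by S4 (duration 4≤6, side-effect rate 9≤29, cost 2654≤4765, efficacy 83≥63).
S4: not dominated.
S5: dominated by S4 (duration 4≤9, side-effect rate 9≤12, cost 2654≤3765, efficacy 83≥82).
S6: dominated by S9 (duration 4≤11, side-effect rate 9≤13, cost 465≤2322, efficacy 73≥46).
S7: dominated by S9 (duration 4≤15, side-effect rate 9≤34, cost 465≤2273, efficacy 73≥65).
S8: dominated by S4 (duration 4≤8, side-effect rate 9≤11, cost 2654≤2951, efficacy 83≥62).
S9: not dominated (best cost).
S10: dominated by S9 (duration 4≤24, side-effect rate 9≤16, cost 465≤878, efficacy 73≥31).
S11: not dominated (best efficacy).
Pareto-optimal: S1, S4, S9, S11 → 4.

4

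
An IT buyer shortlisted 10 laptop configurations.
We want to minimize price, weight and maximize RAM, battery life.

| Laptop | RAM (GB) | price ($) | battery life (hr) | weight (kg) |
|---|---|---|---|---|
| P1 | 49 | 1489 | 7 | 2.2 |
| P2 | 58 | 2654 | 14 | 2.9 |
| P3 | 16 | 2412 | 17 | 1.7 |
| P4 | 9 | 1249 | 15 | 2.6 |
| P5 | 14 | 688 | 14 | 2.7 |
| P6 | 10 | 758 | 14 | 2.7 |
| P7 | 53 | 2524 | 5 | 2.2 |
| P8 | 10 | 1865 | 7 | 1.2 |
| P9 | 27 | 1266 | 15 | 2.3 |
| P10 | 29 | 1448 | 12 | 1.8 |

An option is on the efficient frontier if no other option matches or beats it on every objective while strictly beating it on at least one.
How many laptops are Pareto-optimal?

P1: not dominated.
P2: not dominated (best RAM).
P3: not dominated (best battery life).
P4: not dominated.
P5: not dominated (best price).
P6: dominated by P5 (RAM 14≥10, price 688≤758, battery life 14≥14, weight 2.7≤2.7).
P7: not dominated.
P8: not dominated (best weight).
P9: not dominated.
P10: not dominated.
Pareto-optimal: P1, P2, P3, P4, P5, P7, P8, P9, P10 → 9.

9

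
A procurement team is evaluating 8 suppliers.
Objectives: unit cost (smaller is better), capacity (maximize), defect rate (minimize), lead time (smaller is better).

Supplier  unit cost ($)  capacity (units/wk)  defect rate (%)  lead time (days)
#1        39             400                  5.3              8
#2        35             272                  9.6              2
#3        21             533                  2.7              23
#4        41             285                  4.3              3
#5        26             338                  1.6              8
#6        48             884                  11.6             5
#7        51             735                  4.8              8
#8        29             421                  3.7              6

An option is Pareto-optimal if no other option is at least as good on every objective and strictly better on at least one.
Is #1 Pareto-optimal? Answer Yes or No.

#8 vs #1: unit cost 29≤39, capacity 421≥400, defect rate 3.7≤5.3, lead time 6≤8 — #8 is at least as good on every objective and strictly better on at least one, so #8 dominates #1.

No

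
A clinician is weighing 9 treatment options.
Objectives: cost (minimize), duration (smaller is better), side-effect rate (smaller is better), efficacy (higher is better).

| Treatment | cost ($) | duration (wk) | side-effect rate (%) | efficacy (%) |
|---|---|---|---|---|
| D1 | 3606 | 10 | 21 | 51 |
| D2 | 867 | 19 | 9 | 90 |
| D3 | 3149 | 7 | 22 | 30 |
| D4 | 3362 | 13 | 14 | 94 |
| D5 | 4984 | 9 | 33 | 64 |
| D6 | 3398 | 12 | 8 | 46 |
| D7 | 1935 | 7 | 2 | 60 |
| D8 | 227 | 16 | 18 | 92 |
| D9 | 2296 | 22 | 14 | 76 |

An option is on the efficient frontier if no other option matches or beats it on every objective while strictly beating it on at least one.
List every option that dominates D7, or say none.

D1: worse on cost (3606 vs 1935).
D2: worse on duration (19 vs 7).
D3: worse on cost (3149 vs 1935).
D4: worse on cost (3362 vs 1935).
D5: worse on cost (4984 vs 1935).
D6: worse on cost (3398 vs 1935).
D8: worse on duration (16 vs 7).
D9: worse on cost (2296 vs 1935).
No option dominates D7.

none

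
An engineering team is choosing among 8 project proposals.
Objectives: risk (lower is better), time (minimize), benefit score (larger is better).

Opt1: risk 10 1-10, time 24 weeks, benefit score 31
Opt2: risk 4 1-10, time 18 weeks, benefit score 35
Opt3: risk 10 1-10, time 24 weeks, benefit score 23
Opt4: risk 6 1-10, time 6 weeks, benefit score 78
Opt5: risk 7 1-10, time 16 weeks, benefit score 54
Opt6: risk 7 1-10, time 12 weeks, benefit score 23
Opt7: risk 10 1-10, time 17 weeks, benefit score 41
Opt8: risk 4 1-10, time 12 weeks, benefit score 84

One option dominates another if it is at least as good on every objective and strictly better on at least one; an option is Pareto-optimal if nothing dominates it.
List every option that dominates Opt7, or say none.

Opt4, Opt5, Opt8

Opt4: risk 6≤10, time 6≤17, benefit score 78≥41 — dominates Opt7.
Opt5: risk 7≤10, time 16≤17, benefit score 54≥41 — dominates Opt7.
Opt8: risk 4≤10, time 12≤17, benefit score 84≥41 — dominates Opt7.
Others (Opt1, Opt2, Opt3, Opt6) are each worse than Opt7 on at least one objective.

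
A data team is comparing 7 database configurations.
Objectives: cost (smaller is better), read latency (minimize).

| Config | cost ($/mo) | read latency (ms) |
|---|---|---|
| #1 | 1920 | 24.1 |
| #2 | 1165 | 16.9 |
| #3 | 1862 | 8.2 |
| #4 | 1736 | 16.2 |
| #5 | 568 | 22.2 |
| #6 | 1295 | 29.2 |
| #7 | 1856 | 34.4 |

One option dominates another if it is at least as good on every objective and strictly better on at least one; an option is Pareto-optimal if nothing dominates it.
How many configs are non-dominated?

#1: dominated by #2 (cost 1165≤1920, read latency 16.9≤24.1).
#2: not dominated.
#3: not dominated (best read latency).
#4: not dominated.
#5: not dominated (best cost).
#6: dominated by #2 (cost 1165≤1295, read latency 16.9≤29.2).
#7: dominated by #2 (cost 1165≤1856, read latency 16.9≤34.4).
Pareto-optimal: #2, #3, #4, #5 → 4.

4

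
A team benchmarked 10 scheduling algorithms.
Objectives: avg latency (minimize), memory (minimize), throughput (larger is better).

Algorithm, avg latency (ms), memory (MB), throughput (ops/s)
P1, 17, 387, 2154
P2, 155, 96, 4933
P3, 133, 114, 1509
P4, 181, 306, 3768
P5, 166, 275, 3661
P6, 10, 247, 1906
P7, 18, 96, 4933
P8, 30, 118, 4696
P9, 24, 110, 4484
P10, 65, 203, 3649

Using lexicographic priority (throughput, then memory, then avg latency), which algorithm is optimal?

First maximize throughput: best is 4933, kept {P2, P7}.
Then minimize memory: best is 96, kept {P2, P7}.
Then minimize avg latency: best is 18, kept {P7}.

P7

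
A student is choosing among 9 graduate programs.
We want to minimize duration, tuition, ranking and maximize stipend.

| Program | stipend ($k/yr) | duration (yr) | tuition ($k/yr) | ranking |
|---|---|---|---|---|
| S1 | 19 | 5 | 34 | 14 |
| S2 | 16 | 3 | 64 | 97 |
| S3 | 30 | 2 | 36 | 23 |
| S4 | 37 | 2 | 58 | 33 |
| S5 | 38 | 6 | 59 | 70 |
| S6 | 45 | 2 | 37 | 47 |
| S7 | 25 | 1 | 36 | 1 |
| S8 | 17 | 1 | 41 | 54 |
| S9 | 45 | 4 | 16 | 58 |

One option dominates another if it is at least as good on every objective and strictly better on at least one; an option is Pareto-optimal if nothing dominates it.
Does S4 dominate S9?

S4 vs S9: S4 is worse on stipend (37 vs 45), so it does not dominate S9.

No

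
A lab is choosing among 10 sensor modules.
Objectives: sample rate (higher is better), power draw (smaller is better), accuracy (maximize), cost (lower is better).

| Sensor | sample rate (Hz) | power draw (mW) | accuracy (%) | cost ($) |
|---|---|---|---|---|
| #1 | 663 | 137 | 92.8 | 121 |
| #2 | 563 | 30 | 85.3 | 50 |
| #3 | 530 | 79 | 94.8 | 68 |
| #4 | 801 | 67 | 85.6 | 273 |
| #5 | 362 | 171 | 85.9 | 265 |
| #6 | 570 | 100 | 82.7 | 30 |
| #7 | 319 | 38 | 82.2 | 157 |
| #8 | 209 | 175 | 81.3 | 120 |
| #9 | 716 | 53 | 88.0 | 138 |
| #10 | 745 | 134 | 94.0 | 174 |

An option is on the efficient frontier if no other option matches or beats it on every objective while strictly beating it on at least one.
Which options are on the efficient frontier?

#1: not dominated.
#2: not dominated (best power draw).
#3: not dominated (best accuracy).
#4: not dominated (best sample rate).
#5: dominated by #1 (sample rate 663≥362, power draw 137≤171, accuracy 92.8≥85.9, cost 121≤265).
#6: not dominated (best cost).
#7: dominated by #2 (sample rate 563≥319, power draw 30≤38, accuracy 85.3≥82.2, cost 50≤157).
#8: dominated by #2 (sample rate 563≥209, power draw 30≤175, accuracy 85.3≥81.3, cost 50≤120).
#9: not dominated.
#10: not dominated.

#1, #2, #3, #4, #6, #9, #10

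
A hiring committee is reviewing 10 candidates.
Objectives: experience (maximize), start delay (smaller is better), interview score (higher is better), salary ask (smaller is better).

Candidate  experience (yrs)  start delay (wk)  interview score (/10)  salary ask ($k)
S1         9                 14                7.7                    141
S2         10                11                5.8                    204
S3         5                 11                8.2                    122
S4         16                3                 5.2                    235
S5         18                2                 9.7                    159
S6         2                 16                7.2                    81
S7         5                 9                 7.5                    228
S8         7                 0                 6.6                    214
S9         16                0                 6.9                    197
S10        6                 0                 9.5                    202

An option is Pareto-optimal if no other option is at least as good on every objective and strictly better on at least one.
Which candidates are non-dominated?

S1, S3, S5, S6, S9, S10

S1: not dominated.
S2: dominated by S5 (experience 18≥10, start delay 2≤11, interview score 9.7≥5.8, salary ask 159≤204).
S3: not dominated.
S4: dominated by S5 (experience 18≥16, start delay 2≤3, interview score 9.7≥5.2, salary ask 159≤235).
S5: not dominated (best experience).
S6: not dominated (best salary ask).
S7: dominated by S5 (experience 18≥5, start delay 2≤9, interview score 9.7≥7.5, salary ask 159≤228).
S8: dominated by S9 (experience 16≥7, start delay 0≤0, interview score 6.9≥6.6, salary ask 197≤214).
S9: not dominated.
S10: not dominated.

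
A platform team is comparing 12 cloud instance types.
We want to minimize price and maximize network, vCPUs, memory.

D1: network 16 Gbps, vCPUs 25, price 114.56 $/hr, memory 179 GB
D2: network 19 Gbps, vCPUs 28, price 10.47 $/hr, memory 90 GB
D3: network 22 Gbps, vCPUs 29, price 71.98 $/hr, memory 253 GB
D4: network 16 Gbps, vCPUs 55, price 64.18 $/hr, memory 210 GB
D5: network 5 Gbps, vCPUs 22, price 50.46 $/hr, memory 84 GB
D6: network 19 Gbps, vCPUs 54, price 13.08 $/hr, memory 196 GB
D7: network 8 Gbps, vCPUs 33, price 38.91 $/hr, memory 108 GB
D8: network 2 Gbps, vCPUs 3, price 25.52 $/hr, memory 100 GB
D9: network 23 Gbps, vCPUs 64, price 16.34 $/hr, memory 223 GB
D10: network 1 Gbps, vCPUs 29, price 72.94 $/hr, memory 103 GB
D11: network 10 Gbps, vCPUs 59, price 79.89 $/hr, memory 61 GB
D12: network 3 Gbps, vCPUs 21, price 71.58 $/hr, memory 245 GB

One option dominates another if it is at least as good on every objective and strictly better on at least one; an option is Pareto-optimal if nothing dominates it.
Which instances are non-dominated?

D1: dominated by D3 (network 22≥16, vCPUs 29≥25, price 71.98≤114.56, memory 253≥179).
D2: not dominated (best price).
D3: not dominated (best memory).
D4: dominated by D9 (network 23≥16, vCPUs 64≥55, price 16.34≤64.18, memory 223≥210).
D5: dominated by D2 (network 19≥5, vCPUs 28≥22, price 10.47≤50.46, memory 90≥84).
D6: not dominated.
D7: dominated by D6 (network 19≥8, vCPUs 54≥33, price 13.08≤38.91, memory 196≥108).
D8: dominated by D6 (network 19≥2, vCPUs 54≥3, price 13.08≤25.52, memory 196≥100).
D9: not dominated (best network).
D10: dominated by D3 (network 22≥1, vCPUs 29≥29, price 71.98≤72.94, memory 253≥103).
D11: dominated by D9 (network 23≥10, vCPUs 64≥59, price 16.34≤79.89, memory 223≥61).
D12: not dominated.

D2, D3, D6, D9, D12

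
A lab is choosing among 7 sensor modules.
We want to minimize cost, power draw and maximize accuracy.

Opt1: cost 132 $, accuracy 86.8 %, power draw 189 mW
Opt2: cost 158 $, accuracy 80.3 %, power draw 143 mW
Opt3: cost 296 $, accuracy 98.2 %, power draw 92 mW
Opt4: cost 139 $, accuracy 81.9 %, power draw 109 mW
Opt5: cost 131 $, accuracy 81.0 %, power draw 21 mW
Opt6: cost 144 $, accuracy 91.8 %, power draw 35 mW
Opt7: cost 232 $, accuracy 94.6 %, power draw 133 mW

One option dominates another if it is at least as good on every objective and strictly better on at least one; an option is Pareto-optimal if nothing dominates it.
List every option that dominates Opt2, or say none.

Opt4, Opt5, Opt6

Opt4: cost 139≤158, accuracy 81.9≥80.3, power draw 109≤143 — dominates Opt2.
Opt5: cost 131≤158, accuracy 81.0≥80.3, power draw 21≤143 — dominates Opt2.
Opt6: cost 144≤158, accuracy 91.8≥80.3, power draw 35≤143 — dominates Opt2.
Others (Opt1, Opt3, Opt7) are each worse than Opt2 on at least one objective.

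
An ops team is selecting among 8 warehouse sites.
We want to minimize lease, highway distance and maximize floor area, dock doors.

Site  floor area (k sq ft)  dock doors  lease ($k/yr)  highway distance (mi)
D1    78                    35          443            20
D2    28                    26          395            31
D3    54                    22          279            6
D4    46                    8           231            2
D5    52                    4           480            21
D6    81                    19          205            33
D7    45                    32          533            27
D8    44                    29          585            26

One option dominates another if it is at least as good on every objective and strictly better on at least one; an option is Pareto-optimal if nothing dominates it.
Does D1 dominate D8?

D1 vs D8: floor area 78≥44, dock doors 35≥29, lease 443≤585, highway distance 20≤26 — D1 is at least as good on every objective with at least one strict improvement.

Yes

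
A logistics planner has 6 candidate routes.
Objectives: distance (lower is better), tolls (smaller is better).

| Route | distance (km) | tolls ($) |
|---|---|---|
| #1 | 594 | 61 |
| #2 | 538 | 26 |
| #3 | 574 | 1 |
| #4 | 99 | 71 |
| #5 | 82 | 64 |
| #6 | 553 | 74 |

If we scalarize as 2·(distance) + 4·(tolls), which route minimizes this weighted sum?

#5

#1: 2·594 + 4·61 = 1432
#2: 2·538 + 4·26 = 1180
#3: 2·574 + 4·1 = 1152
#4: 2·99 + 4·71 = 482
#5: 2·82 + 4·64 = 420
#6: 2·553 + 4·74 = 1402
Lowest: #5 at 420.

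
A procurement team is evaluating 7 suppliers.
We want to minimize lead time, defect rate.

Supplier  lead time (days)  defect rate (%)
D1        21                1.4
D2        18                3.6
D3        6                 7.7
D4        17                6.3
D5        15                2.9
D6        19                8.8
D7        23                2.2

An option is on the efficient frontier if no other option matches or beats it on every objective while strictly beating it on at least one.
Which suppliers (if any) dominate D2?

D5: lead time 15≤18, defect rate 2.9≤3.6 — dominates D2.
Others (D1, D3, D4, D6, D7) are each worse than D2 on at least one objective.

D5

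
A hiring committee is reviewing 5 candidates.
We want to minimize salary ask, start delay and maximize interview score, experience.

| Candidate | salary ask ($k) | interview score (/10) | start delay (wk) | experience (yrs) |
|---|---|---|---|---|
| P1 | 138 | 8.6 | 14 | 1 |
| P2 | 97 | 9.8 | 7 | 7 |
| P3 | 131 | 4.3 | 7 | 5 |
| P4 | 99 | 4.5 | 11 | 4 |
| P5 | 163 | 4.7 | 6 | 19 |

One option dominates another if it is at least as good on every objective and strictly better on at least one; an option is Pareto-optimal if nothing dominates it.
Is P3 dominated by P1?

No

P1 vs P3: P1 is worse on salary ask (138 vs 131), so it does not dominate P3.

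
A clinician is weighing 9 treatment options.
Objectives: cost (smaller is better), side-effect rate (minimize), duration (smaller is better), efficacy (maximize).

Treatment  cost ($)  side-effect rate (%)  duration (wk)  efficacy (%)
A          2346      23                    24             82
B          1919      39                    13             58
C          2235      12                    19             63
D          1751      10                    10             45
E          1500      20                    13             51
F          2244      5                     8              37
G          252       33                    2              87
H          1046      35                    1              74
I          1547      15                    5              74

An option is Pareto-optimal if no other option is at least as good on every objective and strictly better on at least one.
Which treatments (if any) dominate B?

G: cost 252≤1919, side-effect rate 33≤39, duration 2≤13, efficacy 87≥58 — dominates B.
H: cost 1046≤1919, side-effect rate 35≤39, duration 1≤13, efficacy 74≥58 — dominates B.
I: cost 1547≤1919, side-effect rate 15≤39, duration 5≤13, efficacy 74≥58 — dominates B.
Others (A, C, D, E, F) are each worse than B on at least one objective.

G, H, I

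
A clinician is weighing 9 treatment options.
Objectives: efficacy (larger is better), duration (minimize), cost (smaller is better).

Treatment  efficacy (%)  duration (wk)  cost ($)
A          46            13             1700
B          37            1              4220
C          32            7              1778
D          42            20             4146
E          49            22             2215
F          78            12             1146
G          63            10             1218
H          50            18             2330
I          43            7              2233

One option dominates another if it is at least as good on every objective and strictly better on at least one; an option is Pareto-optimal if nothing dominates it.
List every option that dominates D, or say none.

A: efficacy 46≥42, duration 13≤20, cost 1700≤4146 — dominates D.
F: efficacy 78≥42, duration 12≤20, cost 1146≤4146 — dominates D.
G: efficacy 63≥42, duration 10≤20, cost 1218≤4146 — dominates D.
H: efficacy 50≥42, duration 18≤20, cost 2330≤4146 — dominates D.
I: efficacy 43≥42, duration 7≤20, cost 2233≤4146 — dominates D.
Others (B, C, E) are each worse than D on at least one objective.

A, F, G, H, I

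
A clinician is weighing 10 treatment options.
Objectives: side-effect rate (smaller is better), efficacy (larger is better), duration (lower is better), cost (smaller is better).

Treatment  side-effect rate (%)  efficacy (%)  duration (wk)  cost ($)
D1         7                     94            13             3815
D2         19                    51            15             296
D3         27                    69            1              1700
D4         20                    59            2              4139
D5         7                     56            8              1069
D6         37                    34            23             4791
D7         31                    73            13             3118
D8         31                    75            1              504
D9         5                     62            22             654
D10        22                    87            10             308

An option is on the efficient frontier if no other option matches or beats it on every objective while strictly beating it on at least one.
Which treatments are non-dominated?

D1: not dominated (best efficacy).
D2: not dominated (best cost).
D3: not dominated.
D4: not dominated.
D5: not dominated.
D6: dominated by D1 (side-effect rate 7≤37, efficacy 94≥34, duration 13≤23, cost 3815≤4791).
D7: dominated by D8 (side-effect rate 31≤31, efficacy 75≥73, duration 1≤13, cost 504≤3118).
D8: not dominated.
D9: not dominated (best side-effect rate).
D10: not dominated.

D1, D2, D3, D4, D5, D8, D9, D10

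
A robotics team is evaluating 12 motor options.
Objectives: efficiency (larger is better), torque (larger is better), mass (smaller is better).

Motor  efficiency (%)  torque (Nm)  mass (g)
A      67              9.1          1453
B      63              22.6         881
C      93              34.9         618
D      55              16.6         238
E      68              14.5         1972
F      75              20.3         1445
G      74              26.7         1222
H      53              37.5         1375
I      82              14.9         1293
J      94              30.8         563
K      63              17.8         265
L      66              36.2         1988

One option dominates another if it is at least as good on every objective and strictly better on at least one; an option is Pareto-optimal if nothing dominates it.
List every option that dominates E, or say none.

C, F, G, I, J

C: efficiency 93≥68, torque 34.9≥14.5, mass 618≤1972 — dominates E.
F: efficiency 75≥68, torque 20.3≥14.5, mass 1445≤1972 — dominates E.
G: efficiency 74≥68, torque 26.7≥14.5, mass 1222≤1972 — dominates E.
I: efficiency 82≥68, torque 14.9≥14.5, mass 1293≤1972 — dominates E.
J: efficiency 94≥68, torque 30.8≥14.5, mass 563≤1972 — dominates E.
Others (A, B, D, H, K, L) are each worse than E on at least one objective.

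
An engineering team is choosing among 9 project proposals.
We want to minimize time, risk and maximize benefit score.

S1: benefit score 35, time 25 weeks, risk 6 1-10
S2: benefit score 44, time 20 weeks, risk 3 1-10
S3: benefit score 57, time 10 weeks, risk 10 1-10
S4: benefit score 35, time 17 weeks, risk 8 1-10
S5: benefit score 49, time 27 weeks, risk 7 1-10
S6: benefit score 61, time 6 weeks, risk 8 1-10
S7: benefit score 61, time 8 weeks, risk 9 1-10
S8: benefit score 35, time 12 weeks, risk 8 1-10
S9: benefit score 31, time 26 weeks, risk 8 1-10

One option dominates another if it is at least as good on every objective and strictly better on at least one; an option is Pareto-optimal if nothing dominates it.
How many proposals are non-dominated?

S1: dominated by S2 (benefit score 44≥35, time 20≤25, risk 3≤6).
S2: not dominated (best risk).
S3: dominated by S6 (benefit score 61≥57, time 6≤10, risk 8≤10).
S4: dominated by S6 (benefit score 61≥35, time 6≤17, risk 8≤8).
S5: not dominated.
S6: not dominated (best time).
S7: dominated by S6 (benefit score 61≥61, time 6≤8, risk 8≤9).
S8: dominated by S6 (benefit score 61≥35, time 6≤12, risk 8≤8).
S9: dominated by S1 (benefit score 35≥31, time 25≤26, risk 6≤8).
Pareto-optimal: S2, S5, S6 → 3.

3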